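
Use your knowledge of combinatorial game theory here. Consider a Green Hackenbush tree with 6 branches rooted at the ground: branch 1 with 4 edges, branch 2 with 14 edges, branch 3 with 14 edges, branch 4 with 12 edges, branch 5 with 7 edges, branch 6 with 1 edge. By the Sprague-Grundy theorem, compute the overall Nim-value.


The tree has 6 branches from the ground vertex.
In Green Hackenbush, the Nim-value of a simple path of length k is k.
Branch 1: length 4, Nim-value = 4
Branch 2: length 14, Nim-value = 14
Branch 3: length 14, Nim-value = 14
Branch 4: length 12, Nim-value = 12
Branch 5: length 7, Nim-value = 7
Branch 6: length 1, Nim-value = 1
Total Nim-value = XOR of all branch values:
0 XOR 4 = 4
4 XOR 14 = 10
10 XOR 14 = 4
4 XOR 12 = 8
8 XOR 7 = 15
15 XOR 1 = 14
Nim-value of the tree = 14

14


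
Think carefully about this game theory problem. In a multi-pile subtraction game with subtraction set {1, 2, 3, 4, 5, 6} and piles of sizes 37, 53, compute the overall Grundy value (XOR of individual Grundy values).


Subtraction set: {1, 2, 3, 4, 5, 6}
For this subtraction set, G(n) = n mod 7 (period = max + 1 = 7).
Pile 1 (size 37): G(37) = 37 mod 7 = 2
Pile 2 (size 53): G(53) = 53 mod 7 = 4
Total Grundy value = XOR of all: 2 XOR 4 = 6

6


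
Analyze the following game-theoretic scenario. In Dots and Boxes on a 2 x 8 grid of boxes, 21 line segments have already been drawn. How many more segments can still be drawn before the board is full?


Grid: 2 x 8 boxes, i.e. 3 rows and 9 columns of dots.
Horizontal edges: (rows + 1) * cols = 3 * 8 = 24
Vertical edges: rows * (cols + 1) = 2 * 9 = 18
Total edges: 24 + 18 = 42
Edges drawn: 21
Remaining: 42 - 21 = 21

21


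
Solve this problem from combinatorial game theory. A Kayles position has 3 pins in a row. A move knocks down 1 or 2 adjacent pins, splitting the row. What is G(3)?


Kayles: a move removes 1 or 2 adjacent pins from a contiguous row.
Removing pins from a row of k leaves two independent rows (a, b) with a + b = k - 1 (one pin) or a + b = k - 2 (two pins); an end removal gives a = 0.
By Sprague-Grundy, G(k) = mex{ G(a) XOR G(b) } over all these splits. G(0) = 0.
G(1): splits (0,0):0^0=0 -> mex({0}) = 1
G(2): splits (0,1):0^1=1 (0,0):0^0=0 -> mex({0, 1}) = 2
G(3): splits (0,2):0^2=2 (1,1):1^1=0 (0,1):0^1=1 -> mex({0, 1, 2}) = 3
Therefore G(3) = 3.

3


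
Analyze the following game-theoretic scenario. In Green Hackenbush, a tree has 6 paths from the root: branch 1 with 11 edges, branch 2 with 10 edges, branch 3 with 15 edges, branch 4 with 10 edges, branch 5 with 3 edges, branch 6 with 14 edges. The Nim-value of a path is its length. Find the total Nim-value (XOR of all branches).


The tree has 6 branches from the ground vertex.
In Green Hackenbush, the Nim-value of a simple path of length k is k.
Branch 1: length 11, Nim-value = 11
Branch 2: length 10, Nim-value = 10
Branch 3: length 15, Nim-value = 15
Branch 4: length 10, Nim-value = 10
Branch 5: length 3, Nim-value = 3
Branch 6: length 14, Nim-value = 14
Total Nim-value = XOR of all branch values:
0 XOR 11 = 11
11 XOR 10 = 1
1 XOR 15 = 14
14 XOR 10 = 4
4 XOR 3 = 7
7 XOR 14 = 9
Nim-value of the tree = 9

9


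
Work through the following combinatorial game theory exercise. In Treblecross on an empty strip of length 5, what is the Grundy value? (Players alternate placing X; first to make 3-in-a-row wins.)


Treblecross: place X on empty cells; 3-in-a-row wins.
Playing within two cells of an existing X lets the opponent win at once, so sensible play treats the cells i-2..i+2 around each X as dead. The player left with no safe cell loses, so this is a normal-play take-away game on strips of safe cells.
Placing X at cell i (0-indexed) of a strip of k safe cells leaves independent strips of sizes max(0, i-2) and max(0, k-i-3). Hence G(k) = mex{ G(max(0,i-2)) XOR G(max(0,k-i-3)) : 0 <= i < k }, with G(0) = 0.
G(1): splits (0,0):0^0=0 -> mex({0}) = 1
G(2): splits (0,0):0^0=0 -> mex({0}) = 1
G(3): splits (0,0):0^0=0 -> mex({0}) = 1
G(4): splits (0,1):0^1=1 (0,0):0^0=0 -> mex({0, 1}) = 2
G(5): splits (0,2):0^1=1 (0,1):0^1=1 (0,0):0^0=0 -> mex({0, 1}) = 2
Therefore G(5) = 2.

2


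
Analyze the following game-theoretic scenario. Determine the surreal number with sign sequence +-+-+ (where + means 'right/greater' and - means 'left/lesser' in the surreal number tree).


Sign expansion: +-+-+
Rule: track bounds (lo, hi), initially (-inf, +inf). On '+', the current value becomes lo and we move to the simplest number in (value, hi): value + 1 if hi = +inf, otherwise the midpoint (value + hi)/2. On '-', the current value becomes hi and we move to value - 1 if lo = -inf, otherwise the midpoint (lo + value)/2.
Start at 0.
Step 1: sign = +, move right. Bounds: (0, +inf). Value = 1
Step 2: sign = -, move left. Bounds: (0, 1). Value = 1/2
Step 3: sign = +, move right. Bounds: (1/2, 1). Value = 3/4
Step 4: sign = -, move left. Bounds: (1/2, 3/4). Value = 5/8
Step 5: sign = +, move right. Bounds: (5/8, 3/4). Value = 11/16
The surreal number with sign expansion +-+-+ is 11/16.

11/16


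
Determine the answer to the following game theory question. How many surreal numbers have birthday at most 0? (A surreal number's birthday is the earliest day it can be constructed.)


Day 0: {|} = 0 is born. Count = 1.
Day n: the number of surreal numbers born by day n is 2^(n+1) - 1.
By day 0: 2^1 - 1 = 1
By day 0: 1 surreal numbers.

1


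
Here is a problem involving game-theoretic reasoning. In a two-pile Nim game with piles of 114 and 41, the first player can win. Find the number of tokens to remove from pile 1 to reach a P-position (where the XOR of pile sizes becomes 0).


Piles: 114 and 41
Current XOR: 114 XOR 41 = 91 (non-zero, so this is an N-position).
To make the XOR zero, we need to find a move that balances the piles.
For pile 1 (size 114): target = 114 XOR 91 = 41
We reduce pile 1 from 114 to 41.
Tokens removed: 114 - 41 = 73
Verification: 41 XOR 41 = 0

73


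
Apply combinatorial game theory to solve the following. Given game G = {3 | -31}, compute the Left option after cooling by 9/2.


Original game: {3 | -31} (a switch {a | b} with a > b).
Cooling by t (for t below the temperature (a - b)/2 = 17) taxes each move by t: {a | b} cooled by t is {a - t | b + t}.
Cooling amount: t = 9/2
Cooled Left option: 3 - 9/2 = -3/2
Cooled Right option: -31 + 9/2 = -53/2
Cooled game: {-3/2 | -53/2}
Left option = -3/2

-3/2


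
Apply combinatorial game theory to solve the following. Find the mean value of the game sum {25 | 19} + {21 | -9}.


G1 = {25 | 19}, G2 = {21 | -9}
Each is a switch {a | b} with numbers a > b; its mean value is (a + b)/2, and mean value is additive over game sums: m(G1 + G2) = m(G1) + m(G2).
Mean of G1 = (25 + (19))/2 = 44/2 = 22
Mean of G2 = (21 + (-9))/2 = 12/2 = 6
Mean of G1 + G2 = 22 + 6 = 28

28


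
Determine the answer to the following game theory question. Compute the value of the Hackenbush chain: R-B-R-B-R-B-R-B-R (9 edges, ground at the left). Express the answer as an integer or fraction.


Edges (from ground): R-B-R-B-R-B-R-B-R
By Berlekamp's sign-expansion rule, a Blue-Red Hackenbush stalk has the value of the surreal number whose sign sequence is the edge sequence with B -> + and R -> -.
Sign sequence: -+-+-+-+-
Trace the sign expansion in the surreal number tree, starting from 0:
Edge 1: R (sign -) -> bounds (-inf, 0), value = -1
Edge 2: B (sign +) -> bounds (-1, 0), value = -1/2
Edge 3: R (sign -) -> bounds (-1, -1/2), value = -3/4
Edge 4: B (sign +) -> bounds (-3/4, -1/2), value = -5/8
Edge 5: R (sign -) -> bounds (-3/4, -5/8), value = -11/16
Edge 6: B (sign +) -> bounds (-11/16, -5/8), value = -21/32
Edge 7: R (sign -) -> bounds (-11/16, -21/32), value = -43/64
Edge 8: B (sign +) -> bounds (-43/64, -21/32), value = -85/128
Edge 9: R (sign -) -> bounds (-43/64, -85/128), value = -171/256
Game value = -171/256

-171/256


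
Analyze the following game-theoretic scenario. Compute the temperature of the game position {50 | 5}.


The game is {50 | 5}, a switch {a | b} with numbers a > b.
Cooling {a | b} by t gives {a - t | b + t}, which stops being hot when a - t = b + t, i.e. at t = (a - b)/2. So the temperature of a switch is (a - b)/2.
Temperature = (Left option - Right option) / 2
= (50 - (5)) / 2
= 45 / 2
= 45/2

45/2


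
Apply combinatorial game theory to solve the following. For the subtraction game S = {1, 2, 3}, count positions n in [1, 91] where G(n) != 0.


Subtraction set S = {1, 2, 3}, so G(n) = n mod 4.
G(n) = 0 when n is a multiple of 4.
Multiples of 4 in [1, 91]: 22
N-positions (nonzero Grundy) = 91 - 22 = 69

69


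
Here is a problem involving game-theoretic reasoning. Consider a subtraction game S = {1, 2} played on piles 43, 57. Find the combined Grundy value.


Subtraction set: {1, 2}
For this subtraction set, G(n) = n mod 3 (period = max + 1 = 3).
Pile 1 (size 43): G(43) = 43 mod 3 = 1
Pile 2 (size 57): G(57) = 57 mod 3 = 0
Total Grundy value = XOR of all: 1 XOR 0 = 1

1


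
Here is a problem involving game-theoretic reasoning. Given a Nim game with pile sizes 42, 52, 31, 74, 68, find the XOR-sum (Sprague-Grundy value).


We need the XOR (exclusive or) of all pile sizes.
After XOR-ing pile 1 (size 42): 0 XOR 42 = 42
After XOR-ing pile 2 (size 52): 42 XOR 52 = 30
After XOR-ing pile 3 (size 31): 30 XOR 31 = 1
After XOR-ing pile 4 (size 74): 1 XOR 74 = 75
After XOR-ing pile 5 (size 68): 75 XOR 68 = 15
The Nim-value of this position is 15.

15


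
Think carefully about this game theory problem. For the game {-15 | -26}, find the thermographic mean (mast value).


Game = {-15 | -26}, a switch {a | b} with numbers a > b.
Its thermograph has left wall a - t and right wall b + t, which meet at t = (a - b)/2, where both equal (a + b)/2. So the mast (mean value) is at (a + b)/2.
Mean = (-15 + (-26))/2 = -41/2 = -41/2

-41/2


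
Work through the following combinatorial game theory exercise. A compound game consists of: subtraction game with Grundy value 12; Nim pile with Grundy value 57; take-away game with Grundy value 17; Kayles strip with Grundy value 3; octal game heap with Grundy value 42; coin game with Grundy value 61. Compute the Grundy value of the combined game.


By the Sprague-Grundy theorem, the Grundy value of a sum of games is the XOR of individual Grundy values.
subtraction game: Grundy value = 12. Running XOR: 0 XOR 12 = 12
Nim pile: Grundy value = 57. Running XOR: 12 XOR 57 = 53
take-away game: Grundy value = 17. Running XOR: 53 XOR 17 = 36
Kayles strip: Grundy value = 3. Running XOR: 36 XOR 3 = 39
octal game heap: Grundy value = 42. Running XOR: 39 XOR 42 = 13
coin game: Grundy value = 61. Running XOR: 13 XOR 61 = 48
The combined Grundy value is 48.

48


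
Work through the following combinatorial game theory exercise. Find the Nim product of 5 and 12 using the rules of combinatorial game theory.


Nim multiplication is bilinear over XOR: (u XOR v) * w = (u*w) XOR (v*w).
So we split each operand into its bit components and XOR the pairwise Nim products.
5 = 1 + 4 (as XOR of powers of 2).
12 = 4 + 8 (as XOR of powers of 2).
Using the standard Nim-product table on single bits:
  2*2 = 3,   2*4 = 8,   2*8 = 12,
  4*4 = 6,   4*8 = 11,  8*8 = 13,
and  1*x = x (identity), k*l = l*k (commutative).
Pairwise Nim products:
  1 * 4 = 4
  1 * 8 = 8
  4 * 4 = 6
  4 * 8 = 11
XOR them: 4 XOR 8 XOR 6 XOR 11 = 1.
Result: 5 * 12 = 1 (in Nim).

1


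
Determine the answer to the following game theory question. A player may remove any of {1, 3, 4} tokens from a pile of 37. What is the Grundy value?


The subtraction set is S = {1, 3, 4}.
G(k) = mex{ G(k - s) : s in S, s <= k }. We compute iteratively: G(0) = 0.
G(1) = mex({0}) = 1
G(2) = mex({1}) = 0
G(3) = mex({0}) = 1
G(4) = mex({0, 1}) = 2
G(5) = mex({0, 1, 2}) = 3
G(6) = mex({0, 1, 3}) = 2
G(7) = mex({1, 2}) = 0
G(8) = mex({0, 2, 3}) = 1
G(9) = mex({1, 2, 3}) = 0
G(10) = mex({0, 2}) = 1
Observe that G(7)..G(10) = 0, 1, 0, 1 repeats G(0)..G(3) = 0, 1, 0, 1.
For k >= max(S) = 4, G(k) is determined by the previous 4 values G(k-4)..G(k-1); a window of 4 consecutive values has recurred shifted by 7, so by induction G(k + 7) = G(k) for all k >= 0: the sequence is periodic from the start with period 7.
One period: G(0..6) = 0, 1, 0, 1, 2, 3, 2.
37 mod 7 = 2, so G(37) = G(2) = 0.

0


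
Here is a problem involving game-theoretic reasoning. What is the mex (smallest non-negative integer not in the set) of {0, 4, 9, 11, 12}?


Set = {0, 4, 9, 11, 12}
0 is in the set.
1 is NOT in the set. This is the mex.
mex = 1

1


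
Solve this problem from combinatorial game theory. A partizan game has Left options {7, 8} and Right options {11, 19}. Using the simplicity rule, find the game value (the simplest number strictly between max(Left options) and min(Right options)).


Left options: {7, 8}, max = 8
Right options: {11, 19}, min = 11
All options are numbers and max(Left) < min(Right), so by the simplicity theorem the value is the simplest (earliest-born) number strictly between 8 and 11.
Integers 9 through 10 all lie strictly between 8 and 11.
Among integers, the simplest (lowest birthday = smallest |n|; 0 is born on day 0, +-n on day n) is 9.
No non-integer in the interval can be simpler: if x is a non-integer in the interval, then floor(x) or ceil(x) also lies in the interval (the interval contains an integer), and both are proper prefixes of x's sign expansion, i.e. born earlier. So the game value is 9.
Game value = 9

9


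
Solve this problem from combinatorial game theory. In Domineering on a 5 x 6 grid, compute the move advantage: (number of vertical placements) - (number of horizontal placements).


Board is 5 x 6 (rows x cols).
Left (vertical) placements: (rows-1) * cols = 4 * 6 = 24
Right (horizontal) placements: rows * (cols-1) = 5 * 5 = 25
Advantage = Left - Right = 24 - 25 = -1

-1


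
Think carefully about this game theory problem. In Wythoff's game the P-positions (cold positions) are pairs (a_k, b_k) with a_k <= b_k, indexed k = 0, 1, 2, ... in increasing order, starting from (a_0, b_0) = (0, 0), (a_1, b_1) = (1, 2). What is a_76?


By Wythoff's theorem, a_k = floor(k * phi) and b_k = floor(k * phi^2) = a_k + k, where phi = (1 + sqrt(5))/2 is the golden ratio.
phi = (1 + sqrt(5))/2 = 1.618034
k = 76
k * phi = 76 * 1.618034 = 122.970583
a_76 = floor(k * phi) = 122

122


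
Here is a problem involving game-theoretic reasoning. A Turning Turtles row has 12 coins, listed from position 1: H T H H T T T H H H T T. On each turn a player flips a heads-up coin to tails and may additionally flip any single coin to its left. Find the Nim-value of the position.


Coins: H T H H T T T H H H T T
Key fact: a single head at position k behaves exactly like a Nim heap of size k (turning it to T and optionally flipping a coin at j < k corresponds to moving the heap from k to j, or to 0), and heads combine as a disjunctive sum (two heads at the same place would cancel, matching j XOR j = 0). So the Nim-value is the XOR of the 1-indexed positions of the heads.
Face-up positions (1-indexed): [1, 3, 4, 8, 9, 10]
XOR 0 with 1: 0 XOR 1 = 1
XOR 1 with 3: 1 XOR 3 = 2
XOR 2 with 4: 2 XOR 4 = 6
XOR 6 with 8: 6 XOR 8 = 14
XOR 14 with 9: 14 XOR 9 = 7
XOR 7 with 10: 7 XOR 10 = 13
Nim-value = 13

13


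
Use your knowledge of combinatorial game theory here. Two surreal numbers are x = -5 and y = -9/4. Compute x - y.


x = -5, y = -9/4
Converting to common denominator: 4
x = -20/4, y = -9/4
x - y = -5 - -9/4 = -11/4

-11/4


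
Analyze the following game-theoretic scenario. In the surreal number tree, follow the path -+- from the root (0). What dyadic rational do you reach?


Sign expansion: -+-
Rule: track bounds (lo, hi), initially (-inf, +inf). On '+', the current value becomes lo and we move to the simplest number in (value, hi): value + 1 if hi = +inf, otherwise the midpoint (value + hi)/2. On '-', the current value becomes hi and we move to value - 1 if lo = -inf, otherwise the midpoint (lo + value)/2.
Start at 0.
Step 1: sign = -, move left. Bounds: (-inf, 0). Value = -1
Step 2: sign = +, move right. Bounds: (-1, 0). Value = -1/2
Step 3: sign = -, move left. Bounds: (-1, -1/2). Value = -3/4
The surreal number with sign expansion -+- is -3/4.

-3/4


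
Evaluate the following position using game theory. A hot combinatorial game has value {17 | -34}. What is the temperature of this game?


The game is {17 | -34}, a switch {a | b} with numbers a > b.
Cooling {a | b} by t gives {a - t | b + t}, which stops being hot when a - t = b + t, i.e. at t = (a - b)/2. So the temperature of a switch is (a - b)/2.
Temperature = (Left option - Right option) / 2
= (17 - (-34)) / 2
= 51 / 2
= 51/2

51/2


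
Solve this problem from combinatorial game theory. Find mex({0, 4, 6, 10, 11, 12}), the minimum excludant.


Set = {0, 4, 6, 10, 11, 12}
0 is in the set.
1 is NOT in the set. This is the mex.
mex = 1

1


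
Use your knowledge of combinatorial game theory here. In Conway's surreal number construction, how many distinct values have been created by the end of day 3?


Day 0: {|} = 0 is born. Count = 1.
Day n: the number of surreal numbers born by day n is 2^(n+1) - 1.
By day 0: 2^1 - 1 = 1
By day 1: 2^2 - 1 = 3
By day 2: 2^3 - 1 = 7
By day 3: 2^4 - 1 = 15
By day 3: 15 surreal numbers.

15


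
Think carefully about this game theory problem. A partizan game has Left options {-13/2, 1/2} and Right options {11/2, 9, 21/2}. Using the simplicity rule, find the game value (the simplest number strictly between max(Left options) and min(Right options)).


Left options: {-13/2, 1/2}, max = 1/2
Right options: {11/2, 9, 21/2}, min = 11/2
All options are numbers and max(Left) < min(Right), so by the simplicity theorem the value is the simplest (earliest-born) number strictly between 1/2 and 11/2.
Integers 1 through 5 all lie strictly between 1/2 and 11/2.
Among integers, the simplest (lowest birthday = smallest |n|; 0 is born on day 0, +-n on day n) is 1.
No non-integer in the interval can be simpler: if x is a non-integer in the interval, then floor(x) or ceil(x) also lies in the interval (the interval contains an integer), and both are proper prefixes of x's sign expansion, i.e. born earlier. So the game value is 1.
Game value = 1

1


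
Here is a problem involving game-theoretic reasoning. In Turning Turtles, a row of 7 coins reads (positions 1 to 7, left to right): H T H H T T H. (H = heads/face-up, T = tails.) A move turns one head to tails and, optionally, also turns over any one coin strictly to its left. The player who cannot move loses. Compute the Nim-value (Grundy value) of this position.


Coins: H T H H T T H
Key fact: a single head at position k behaves exactly like a Nim heap of size k (turning it to T and optionally flipping a coin at j < k corresponds to moving the heap from k to j, or to 0), and heads combine as a disjunctive sum (two heads at the same place would cancel, matching j XOR j = 0). So the Nim-value is the XOR of the 1-indexed positions of the heads.
Face-up positions (1-indexed): [1, 3, 4, 7]
XOR 0 with 1: 0 XOR 1 = 1
XOR 1 with 3: 1 XOR 3 = 2
XOR 2 with 4: 2 XOR 4 = 6
XOR 6 with 7: 6 XOR 7 = 1
Nim-value = 1

1


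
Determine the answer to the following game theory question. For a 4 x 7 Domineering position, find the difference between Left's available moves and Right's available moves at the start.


Board is 4 x 7 (rows x cols).
Left (vertical) placements: (rows-1) * cols = 3 * 7 = 21
Right (horizontal) placements: rows * (cols-1) = 4 * 6 = 24
Advantage = Left - Right = 21 - 24 = -3

-3


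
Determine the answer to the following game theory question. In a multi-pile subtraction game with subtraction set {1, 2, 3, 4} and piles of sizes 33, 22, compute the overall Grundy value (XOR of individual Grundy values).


Subtraction set: {1, 2, 3, 4}
For this subtraction set, G(n) = n mod 5 (period = max + 1 = 5).
Pile 1 (size 33): G(33) = 33 mod 5 = 3
Pile 2 (size 22): G(22) = 22 mod 5 = 2
Total Grundy value = XOR of all: 3 XOR 2 = 1

1


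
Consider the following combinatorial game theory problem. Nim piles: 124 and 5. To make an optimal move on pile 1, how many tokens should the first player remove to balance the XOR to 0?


Piles: 124 and 5
Current XOR: 124 XOR 5 = 121 (non-zero, so this is an N-position).
To make the XOR zero, we need to find a move that balances the piles.
For pile 1 (size 124): target = 124 XOR 121 = 5
We reduce pile 1 from 124 to 5.
Tokens removed: 124 - 5 = 119
Verification: 5 XOR 5 = 0

119


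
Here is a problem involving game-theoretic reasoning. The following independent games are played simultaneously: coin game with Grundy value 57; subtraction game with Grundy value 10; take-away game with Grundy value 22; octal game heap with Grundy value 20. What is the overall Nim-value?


By the Sprague-Grundy theorem, the Grundy value of a sum of games is the XOR of individual Grundy values.
coin game: Grundy value = 57. Running XOR: 0 XOR 57 = 57
subtraction game: Grundy value = 10. Running XOR: 57 XOR 10 = 51
take-away game: Grundy value = 22. Running XOR: 51 XOR 22 = 37
octal game heap: Grundy value = 20. Running XOR: 37 XOR 20 = 49
The combined Grundy value is 49.

49


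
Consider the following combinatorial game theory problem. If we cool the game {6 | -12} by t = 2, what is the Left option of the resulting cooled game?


Original game: {6 | -12} (a switch {a | b} with a > b).
Cooling by t (for t below the temperature (a - b)/2 = 9) taxes each move by t: {a | b} cooled by t is {a - t | b + t}.
Cooling amount: t = 2
Cooled Left option: 6 - 2 = 4
Cooled Right option: -12 + 2 = -10
Cooled game: {4 | -10}
Left option = 4

4


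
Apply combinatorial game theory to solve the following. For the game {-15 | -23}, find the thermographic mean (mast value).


Game = {-15 | -23}, a switch {a | b} with numbers a > b.
Its thermograph has left wall a - t and right wall b + t, which meet at t = (a - b)/2, where both equal (a + b)/2. So the mast (mean value) is at (a + b)/2.
Mean = (-15 + (-23))/2 = -38/2 = -19

-19


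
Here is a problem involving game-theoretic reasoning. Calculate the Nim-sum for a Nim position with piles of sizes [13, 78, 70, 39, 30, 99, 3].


We need the XOR (exclusive or) of all pile sizes.
After XOR-ing pile 1 (size 13): 0 XOR 13 = 13
After XOR-ing pile 2 (size 78): 13 XOR 78 = 67
After XOR-ing pile 3 (size 70): 67 XOR 70 = 5
After XOR-ing pile 4 (size 39): 5 XOR 39 = 34
After XOR-ing pile 5 (size 30): 34 XOR 30 = 60
After XOR-ing pile 6 (size 99): 60 XOR 99 = 95
After XOR-ing pile 7 (size 3): 95 XOR 3 = 92
The Nim-value of this position is 92.

92


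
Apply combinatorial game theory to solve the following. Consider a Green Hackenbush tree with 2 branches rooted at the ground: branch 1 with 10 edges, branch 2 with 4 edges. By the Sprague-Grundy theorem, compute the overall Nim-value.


The tree has 2 branches from the ground vertex.
In Green Hackenbush, the Nim-value of a simple path of length k is k.
Branch 1: length 10, Nim-value = 10
Branch 2: length 4, Nim-value = 4
Total Nim-value = XOR of all branch values:
0 XOR 10 = 10
10 XOR 4 = 14
Nim-value of the tree = 14

14


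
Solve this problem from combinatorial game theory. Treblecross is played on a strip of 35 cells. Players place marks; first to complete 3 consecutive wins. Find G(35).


Treblecross: place X on empty cells; 3-in-a-row wins.
Playing within two cells of an existing X lets the opponent win at once, so sensible play treats the cells i-2..i+2 around each X as dead. The player left with no safe cell loses, so this is a normal-play take-away game on strips of safe cells.
Placing X at cell i (0-indexed) of a strip of k safe cells leaves independent strips of sizes max(0, i-2) and max(0, k-i-3). Hence G(k) = mex{ G(max(0,i-2)) XOR G(max(0,k-i-3)) : 0 <= i < k }, with G(0) = 0.
G(1): splits (0,0):0^0=0 -> mex({0}) = 1
G(2): splits (0,0):0^0=0 -> mex({0}) = 1
G(3): splits (0,0):0^0=0 -> mex({0}) = 1
G(4): splits (0,1):0^1=1 (0,0):0^0=0 -> mex({0, 1}) = 2
G(5): splits (0,2):0^1=1 (0,1):0^1=1 (0,0):0^0=0 -> mex({0, 1}) = 2
G(6) = mex({1}) = 0
G(7) = mex({0, 1, 2}) = 3
G(8) = mex({0, 1, 2}) = 3
G(9) = mex({0, 2}) = 1
G(10) = mex({0, 2, 3}) = 1
G(11) = mex({0, 3}) = 1
G(12) = mex({1, 3}) = 0
G(13) = mex({0, 1, 2, 3}) = 4
G(14) = mex({0, 1, 2}) = 3
G(15) = mex({0, 1, 2}) = 3
G(16) = mex({0, 1, 2, 4}) = 3
G(17) = mex({0, 1, 3, 4}) = 2
G(18) = mex({0, 1, 3, 4}) = 2
G(19) = mex({0, 1, 3, 5}) = 2
G(20) = mex({0, 1, 2, 3, 5}) = 4
G(21) = mex({0, 1, 2, 3, 5}) = 4
G(22) = mex({1, 2, 6}) = 0
G(23) = mex({0, 1, 2, 3, 4, 6}) = 5
G(24) = mex({0, 1, 2, 3, 4}) = 5
G(25) = mex({0, 1, 3, 4, 7}) = 2
G(26) = mex({0, 1, 3, 4, 5, 7}) = 2
G(27) = mex({0, 1, 3, 5}) = 2
G(28) = mex({0, 1, 2, 5}) = 3
G(29) = mex({0, 1, 2, 4, 5, 6}) = 3
G(30) = mex({1, 2, 4, 6}) = 0
G(31) = mex({0, 1, 2, 3, 4, 6}) = 5
G(32) = mex({1, 2, 3, 4, 7}) = 0
G(33) = mex({0, 3, 7}) = 1
G(34) = mex({0, 2, 3, 5, 7}) = 1
G(35) = mex({0, 2, 3, 5, 6}) = 1
Therefore G(35) = 1.

1


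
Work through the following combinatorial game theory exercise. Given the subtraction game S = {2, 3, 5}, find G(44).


The subtraction set is S = {2, 3, 5}.
G(k) = mex{ G(k - s) : s in S, s <= k }. We compute iteratively: G(0) = 0.
G(1) = mex({}) = 0
G(2) = mex({0}) = 1
G(3) = mex({0}) = 1
G(4) = mex({0, 1}) = 2
G(5) = mex({0, 1}) = 2
G(6) = mex({0, 1, 2}) = 3
G(7) = mex({1, 2}) = 0
G(8) = mex({1, 2, 3}) = 0
G(9) = mex({0, 2, 3}) = 1
G(10) = mex({0, 2}) = 1
G(11) = mex({0, 1, 3}) = 2
Observe that G(7)..G(11) = 0, 0, 1, 1, 2 repeats G(0)..G(4) = 0, 0, 1, 1, 2.
For k >= max(S) = 5, G(k) is determined by the previous 5 values G(k-5)..G(k-1); a window of 5 consecutive values has recurred shifted by 7, so by induction G(k + 7) = G(k) for all k >= 0: the sequence is periodic from the start with period 7.
One period: G(0..6) = 0, 0, 1, 1, 2, 2, 3.
44 mod 7 = 2, so G(44) = G(2) = 1.

1


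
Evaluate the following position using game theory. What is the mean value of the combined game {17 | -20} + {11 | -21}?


G1 = {17 | -20}, G2 = {11 | -21}
Each is a switch {a | b} with numbers a > b; its mean value is (a + b)/2, and mean value is additive over game sums: m(G1 + G2) = m(G1) + m(G2).
Mean of G1 = (17 + (-20))/2 = -3/2 = -3/2
Mean of G2 = (11 + (-21))/2 = -10/2 = -5
Mean of G1 + G2 = -3/2 + -5 = -13/2

-13/2


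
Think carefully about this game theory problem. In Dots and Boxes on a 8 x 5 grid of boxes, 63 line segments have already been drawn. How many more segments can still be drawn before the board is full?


Grid: 8 x 5 boxes, i.e. 9 rows and 6 columns of dots.
Horizontal edges: (rows + 1) * cols = 9 * 5 = 45
Vertical edges: rows * (cols + 1) = 8 * 6 = 48
Total edges: 45 + 48 = 93
Edges drawn: 63
Remaining: 93 - 63 = 30

30


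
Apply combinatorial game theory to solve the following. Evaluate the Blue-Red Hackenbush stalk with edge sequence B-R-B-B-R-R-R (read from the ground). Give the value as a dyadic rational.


Edges (from ground): B-R-B-B-R-R-R
By Berlekamp's sign-expansion rule, a Blue-Red Hackenbush stalk has the value of the surreal number whose sign sequence is the edge sequence with B -> + and R -> -.
Sign sequence: +-++---
Trace the sign expansion in the surreal number tree, starting from 0:
Edge 1: B (sign +) -> bounds (0, +inf), value = 1
Edge 2: R (sign -) -> bounds (0, 1), value = 1/2
Edge 3: B (sign +) -> bounds (1/2, 1), value = 3/4
Edge 4: B (sign +) -> bounds (3/4, 1), value = 7/8
Edge 5: R (sign -) -> bounds (3/4, 7/8), value = 13/16
Edge 6: R (sign -) -> bounds (3/4, 13/16), value = 25/32
Edge 7: R (sign -) -> bounds (3/4, 25/32), value = 49/64
Game value = 49/64

49/64


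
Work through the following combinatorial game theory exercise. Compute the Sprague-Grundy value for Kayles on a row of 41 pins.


Kayles: a move removes 1 or 2 adjacent pins from a contiguous row.
Removing pins from a row of k leaves two independent rows (a, b) with a + b = k - 1 (one pin) or a + b = k - 2 (two pins); an end removal gives a = 0.
By Sprague-Grundy, G(k) = mex{ G(a) XOR G(b) } over all these splits. G(0) = 0.
G(1): splits (0,0):0^0=0 -> mex({0}) = 1
G(2): splits (0,1):0^1=1 (0,0):0^0=0 -> mex({0, 1}) = 2
G(3): splits (0,2):0^2=2 (1,1):1^1=0 (0,1):0^1=1 -> mex({0, 1, 2}) = 3
G(4): splits (0,3):0^3=3 (1,2):1^2=3 (0,2):0^2=2 (1,1):1^1=0 -> mex({0, 2, 3}) = 1
G(5): splits (0,4):0^1=1 (1,3):1^3=2 (2,2):2^2=0 (0,3):0^3=3 (1,2):1^2=3 -> mex({0, 1, 2, 3}) = 4
G(6) = mex({0, 1, 2, 4}) = 3
G(7) = mex({0, 1, 3, 4, 5}) = 2
G(8) = mex({0, 2, 3, 5, 6}) = 1
G(9) = mex({0, 1, 2, 3, 6, 7}) = 4
G(10) = mex({0, 1, 3, 4, 5, 7}) = 2
G(11) = mex({0, 1, 2, 3, 4, 5}) = 6
G(12) = mex({0, 1, 2, 3, 5, 6, 7}) = 4
G(13) = mex({0, 2, 3, 4, 6, 7}) = 1
G(14) = mex({0, 1, 4, 5, 6, 7}) = 2
G(15) = mex({0, 1, 2, 3, 4, 5, 6}) = 7
G(16) = mex({0, 2, 3, 5, 6, 7}) = 1
G(17) = mex({0, 1, 2, 3, 5, 6, 7}) = 4
G(18) = mex({0, 1, 2, 4, 5, 6}) = 3
G(19) = mex({0, 1, 3, 4, 5, 7}) = 2
G(20) = mex({0, 2, 3, 4, 5, 6, 7}) = 1
G(21) = mex({0, 1, 2, 3, 5, 6, 7}) = 4
G(22) = mex({0, 1, 2, 3, 4, 5, 7}) = 6
G(23) = mex({0, 1, 2, 3, 4, 5, 6}) = 7
G(24) = mex({0, 1, 2, 3, 5, 6, 7}) = 4
G(25) = mex({0, 2, 3, 4, 6, 7}) = 1
G(26) = mex({0, 1, 3, 4, 5, 6, 7}) = 2
G(27) = mex({0, 1, 2, 3, 4, 5, 6, 7}) = 8
G(28) = mex({0, 1, 2, 3, 4, 6, 7, 8}) = 5
G(29) = mex({0, 1, 2, 3, 5, 6, 7, 8, 9}) = 4
G(30) = mex({0, 1, 2, 3, 4, 5, 6, 9, 10}) = 7
G(31) = mex({0, 1, 3, 4, 5, 7, 10, 11}) = 2
G(32) = mex({0, 2, 3, 4, 5, 6, 7, 9, 11}) = 1
G(33) = mex({0, 1, 2, 3, 4, 5, 6, 7, 9, 12}) = 8
G(34) = mex({0, 1, 2, 3, 4, 5, 7, 8, 11, 12}) = 6
G(35) = mex({0, 1, 2, 3, 4, 5, 6, 8, 9, 10, 11}) = 7
G(36) = mex({0, 1, 2, 3, 5, 6, 7, 9, 10}) = 4
G(37) = mex({0, 2, 3, 4, 6, 7, 9, 10, 11, 12}) = 1
G(38) = mex({0, 1, 3, 4, 5, 6, 7, 9, 10, 11, 12}) = 2
G(39) = mex({0, 1, 2, 4, 5, 6, 7, 9, 10, 12, 14}) = 3
G(40) = mex({0, 2, 3, 4, 6, 7, 11, 12, 14}) = 1
G(41) = mex({0, 1, 2, 3, 5, 6, 7, 9, 10, 11, 12}) = 4
Therefore G(41) = 4.

4


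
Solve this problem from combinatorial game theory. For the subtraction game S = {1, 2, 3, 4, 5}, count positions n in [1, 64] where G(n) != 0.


Subtraction set S = {1, 2, 3, 4, 5}, so G(n) = n mod 6.
G(n) = 0 when n is a multiple of 6.
Multiples of 6 in [1, 64]: 10
N-positions (nonzero Grundy) = 64 - 10 = 54

54


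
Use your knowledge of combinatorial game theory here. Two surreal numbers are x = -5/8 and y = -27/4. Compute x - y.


x = -5/8, y = -27/4
Converting to common denominator: 8
x = -5/8, y = -54/8
x - y = -5/8 - -27/4 = 49/8

49/8


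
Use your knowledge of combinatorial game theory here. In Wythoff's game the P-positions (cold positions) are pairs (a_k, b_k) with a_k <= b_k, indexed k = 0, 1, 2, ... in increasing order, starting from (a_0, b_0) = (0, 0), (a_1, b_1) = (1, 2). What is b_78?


By Wythoff's theorem, a_k = floor(k * phi) and b_k = floor(k * phi^2) = a_k + k, where phi = (1 + sqrt(5))/2 is the golden ratio.
phi = (1 + sqrt(5))/2 = 1.618034
phi^2 = phi + 1 = 2.618034
k = 78
k * phi^2 = 78 * 2.618034 = 204.206651
b_78 = floor(k * phi^2) = 204 (check: a_78 + k = 126 + 78 = 204)

204


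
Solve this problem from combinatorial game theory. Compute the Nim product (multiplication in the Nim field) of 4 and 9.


Nim multiplication is bilinear over XOR: (u XOR v) * w = (u*w) XOR (v*w).
So we split each operand into its bit components and XOR the pairwise Nim products.
4 = 4 (as XOR of powers of 2).
9 = 1 + 8 (as XOR of powers of 2).
Using the standard Nim-product table on single bits:
  2*2 = 3,   2*4 = 8,   2*8 = 12,
  4*4 = 6,   4*8 = 11,  8*8 = 13,
and  1*x = x (identity), k*l = l*k (commutative).
Pairwise Nim products:
  4 * 1 = 4
  4 * 8 = 11
XOR them: 4 XOR 11 = 15.
Result: 4 * 9 = 15 (in Nim).

15


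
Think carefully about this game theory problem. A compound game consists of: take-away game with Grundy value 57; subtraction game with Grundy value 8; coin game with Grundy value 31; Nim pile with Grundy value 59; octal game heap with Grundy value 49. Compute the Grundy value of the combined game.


By the Sprague-Grundy theorem, the Grundy value of a sum of games is the XOR of individual Grundy values.
take-away game: Grundy value = 57. Running XOR: 0 XOR 57 = 57
subtraction game: Grundy value = 8. Running XOR: 57 XOR 8 = 49
coin game: Grundy value = 31. Running XOR: 49 XOR 31 = 46
Nim pile: Grundy value = 59. Running XOR: 46 XOR 59 = 21
octal game heap: Grundy value = 49. Running XOR: 21 XOR 49 = 36
The combined Grundy value is 36.

36


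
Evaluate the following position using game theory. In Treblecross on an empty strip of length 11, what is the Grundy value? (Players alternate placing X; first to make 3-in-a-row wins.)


Treblecross: place X on empty cells; 3-in-a-row wins.
Playing within two cells of an existing X lets the opponent win at once, so sensible play treats the cells i-2..i+2 around each X as dead. The player left with no safe cell loses, so this is a normal-play take-away game on strips of safe cells.
Placing X at cell i (0-indexed) of a strip of k safe cells leaves independent strips of sizes max(0, i-2) and max(0, k-i-3). Hence G(k) = mex{ G(max(0,i-2)) XOR G(max(0,k-i-3)) : 0 <= i < k }, with G(0) = 0.
G(1): splits (0,0):0^0=0 -> mex({0}) = 1
G(2): splits (0,0):0^0=0 -> mex({0}) = 1
G(3): splits (0,0):0^0=0 -> mex({0}) = 1
G(4): splits (0,1):0^1=1 (0,0):0^0=0 -> mex({0, 1}) = 2
G(5): splits (0,2):0^1=1 (0,1):0^1=1 (0,0):0^0=0 -> mex({0, 1}) = 2
G(6) = mex({1}) = 0
G(7) = mex({0, 1, 2}) = 3
G(8) = mex({0, 1, 2}) = 3
G(9) = mex({0, 2}) = 1
G(10) = mex({0, 2, 3}) = 1
G(11) = mex({0, 3}) = 1
Therefore G(11) = 1.

1


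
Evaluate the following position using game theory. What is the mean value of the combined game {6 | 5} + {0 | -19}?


G1 = {6 | 5}, G2 = {0 | -19}
Each is a switch {a | b} with numbers a > b; its mean value is (a + b)/2, and mean value is additive over game sums: m(G1 + G2) = m(G1) + m(G2).
Mean of G1 = (6 + (5))/2 = 11/2 = 11/2
Mean of G2 = (0 + (-19))/2 = -19/2 = -19/2
Mean of G1 + G2 = 11/2 + -19/2 = -4

-4


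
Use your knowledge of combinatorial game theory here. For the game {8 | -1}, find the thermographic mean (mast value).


Game = {8 | -1}, a switch {a | b} with numbers a > b.
Its thermograph has left wall a - t and right wall b + t, which meet at t = (a - b)/2, where both equal (a + b)/2. So the mast (mean value) is at (a + b)/2.
Mean = (8 + (-1))/2 = 7/2 = 7/2

7/2


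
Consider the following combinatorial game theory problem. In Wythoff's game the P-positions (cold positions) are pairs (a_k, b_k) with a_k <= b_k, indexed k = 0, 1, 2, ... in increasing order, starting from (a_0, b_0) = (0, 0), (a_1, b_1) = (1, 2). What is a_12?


By Wythoff's theorem, a_k = floor(k * phi) and b_k = floor(k * phi^2) = a_k + k, where phi = (1 + sqrt(5))/2 is the golden ratio.
phi = (1 + sqrt(5))/2 = 1.618034
k = 12
k * phi = 12 * 1.618034 = 19.416408
a_12 = floor(k * phi) = 19

19


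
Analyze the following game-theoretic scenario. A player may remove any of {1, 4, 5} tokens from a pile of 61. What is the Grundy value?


The subtraction set is S = {1, 4, 5}.
G(k) = mex{ G(k - s) : s in S, s <= k }. We compute iteratively: G(0) = 0.
G(1) = mex({0}) = 1
G(2) = mex({1}) = 0
G(3) = mex({0}) = 1
G(4) = mex({0, 1}) = 2
G(5) = mex({0, 1, 2}) = 3
G(6) = mex({0, 1, 3}) = 2
G(7) = mex({0, 1, 2}) = 3
G(8) = mex({1, 2, 3}) = 0
G(9) = mex({0, 2, 3}) = 1
G(10) = mex({1, 2, 3}) = 0
G(11) = mex({0, 2, 3}) = 1
G(12) = mex({0, 1, 3}) = 2
Observe that G(8)..G(12) = 0, 1, 0, 1, 2 repeats G(0)..G(4) = 0, 1, 0, 1, 2.
For k >= max(S) = 5, G(k) is determined by the previous 5 values G(k-5)..G(k-1); a window of 5 consecutive values has recurred shifted by 8, so by induction G(k + 8) = G(k) for all k >= 0: the sequence is periodic from the start with period 8.
One period: G(0..7) = 0, 1, 0, 1, 2, 3, 2, 3.
61 mod 8 = 5, so G(61) = G(5) = 3.

3


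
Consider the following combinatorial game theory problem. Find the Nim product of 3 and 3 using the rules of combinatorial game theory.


Nim multiplication is bilinear over XOR: (u XOR v) * w = (u*w) XOR (v*w).
So we split each operand into its bit components and XOR the pairwise Nim products.
3 = 1 + 2 (as XOR of powers of 2).
3 = 1 + 2 (as XOR of powers of 2).
Using the standard Nim-product table on single bits:
  2*2 = 3,   2*4 = 8,   2*8 = 12,
  4*4 = 6,   4*8 = 11,  8*8 = 13,
and  1*x = x (identity), k*l = l*k (commutative).
Pairwise Nim products:
  1 * 1 = 1
  1 * 2 = 2
  2 * 1 = 2
  2 * 2 = 3
XOR them: 1 XOR 2 XOR 2 XOR 3 = 2.
Result: 3 * 3 = 2 (in Nim).

2


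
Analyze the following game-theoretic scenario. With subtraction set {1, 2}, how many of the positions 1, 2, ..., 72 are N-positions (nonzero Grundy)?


Subtraction set S = {1, 2}, so G(n) = n mod 3.
G(n) = 0 when n is a multiple of 3.
Multiples of 3 in [1, 72]: 24
N-positions (nonzero Grundy) = 72 - 24 = 48

48


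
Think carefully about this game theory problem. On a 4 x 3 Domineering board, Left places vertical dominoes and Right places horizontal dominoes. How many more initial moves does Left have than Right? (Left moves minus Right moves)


Board is 4 x 3 (rows x cols).
Left (vertical) placements: (rows-1) * cols = 3 * 3 = 9
Right (horizontal) placements: rows * (cols-1) = 4 * 2 = 8
Advantage = Left - Right = 9 - 8 = 1

1


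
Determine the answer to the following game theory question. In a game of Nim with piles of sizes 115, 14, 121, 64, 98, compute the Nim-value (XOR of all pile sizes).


We need the XOR (exclusive or) of all pile sizes.
After XOR-ing pile 1 (size 115): 0 XOR 115 = 115
After XOR-ing pile 2 (size 14): 115 XOR 14 = 125
After XOR-ing pile 3 (size 121): 125 XOR 121 = 4
After XOR-ing pile 4 (size 64): 4 XOR 64 = 68
After XOR-ing pile 5 (size 98): 68 XOR 98 = 38
The Nim-value of this position is 38.

38


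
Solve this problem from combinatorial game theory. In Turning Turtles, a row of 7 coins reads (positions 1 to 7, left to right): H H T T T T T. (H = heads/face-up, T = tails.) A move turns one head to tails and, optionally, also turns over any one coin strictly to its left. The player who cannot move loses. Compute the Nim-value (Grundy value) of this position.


Coins: H H T T T T T
Key fact: a single head at position k behaves exactly like a Nim heap of size k (turning it to T and optionally flipping a coin at j < k corresponds to moving the heap from k to j, or to 0), and heads combine as a disjunctive sum (two heads at the same place would cancel, matching j XOR j = 0). So the Nim-value is the XOR of the 1-indexed positions of the heads.
Face-up positions (1-indexed): [1, 2]
XOR 0 with 1: 0 XOR 1 = 1
XOR 1 with 2: 1 XOR 2 = 3
Nim-value = 3

3


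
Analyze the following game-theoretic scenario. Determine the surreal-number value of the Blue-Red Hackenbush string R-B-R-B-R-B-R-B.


Edges (from ground): R-B-R-B-R-B-R-B
By Berlekamp's sign-expansion rule, a Blue-Red Hackenbush stalk has the value of the surreal number whose sign sequence is the edge sequence with B -> + and R -> -.
Sign sequence: -+-+-+-+
Trace the sign expansion in the surreal number tree, starting from 0:
Edge 1: R (sign -) -> bounds (-inf, 0), value = -1
Edge 2: B (sign +) -> bounds (-1, 0), value = -1/2
Edge 3: R (sign -) -> bounds (-1, -1/2), value = -3/4
Edge 4: B (sign +) -> bounds (-3/4, -1/2), value = -5/8
Edge 5: R (sign -) -> bounds (-3/4, -5/8), value = -11/16
Edge 6: B (sign +) -> bounds (-11/16, -5/8), value = -21/32
Edge 7: R (sign -) -> bounds (-11/16, -21/32), value = -43/64
Edge 8: B (sign +) -> bounds (-43/64, -21/32), value = -85/128
Game value = -85/128

-85/128


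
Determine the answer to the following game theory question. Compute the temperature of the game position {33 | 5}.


The game is {33 | 5}, a switch {a | b} with numbers a > b.
Cooling {a | b} by t gives {a - t | b + t}, which stops being hot when a - t = b + t, i.e. at t = (a - b)/2. So the temperature of a switch is (a - b)/2.
Temperature = (Left option - Right option) / 2
= (33 - (5)) / 2
= 28 / 2
= 14

14


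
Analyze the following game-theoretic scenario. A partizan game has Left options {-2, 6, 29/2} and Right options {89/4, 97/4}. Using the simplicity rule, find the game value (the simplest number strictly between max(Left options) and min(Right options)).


Left options: {-2, 6, 29/2}, max = 29/2
Right options: {89/4, 97/4}, min = 89/4
All options are numbers and max(Left) < min(Right), so by the simplicity theorem the value is the simplest (earliest-born) number strictly between 29/2 and 89/4.
Integers 15 through 22 all lie strictly between 29/2 and 89/4.
Among integers, the simplest (lowest birthday = smallest |n|; 0 is born on day 0, +-n on day n) is 15.
No non-integer in the interval can be simpler: if x is a non-integer in the interval, then floor(x) or ceil(x) also lies in the interval (the interval contains an integer), and both are proper prefixes of x's sign expansion, i.e. born earlier. So the game value is 15.
Game value = 15

15
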